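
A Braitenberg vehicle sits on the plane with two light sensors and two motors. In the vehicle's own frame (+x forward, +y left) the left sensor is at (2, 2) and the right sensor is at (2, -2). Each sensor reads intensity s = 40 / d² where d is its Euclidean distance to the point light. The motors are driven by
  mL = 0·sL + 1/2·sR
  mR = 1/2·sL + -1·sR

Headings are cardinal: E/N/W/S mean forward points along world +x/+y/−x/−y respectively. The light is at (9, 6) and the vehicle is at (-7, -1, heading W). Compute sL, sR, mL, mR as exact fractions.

8/81 40/349 20/349 -1844/28269

left sensor world pos  = (-9, -3); dL² = 405
right sensor world pos = (-9, 1); dR² = 349
sL = 40/405 = 8/81
sR = 40/349 = 40/349
mL = 0·sL + 1/2·sR = 20/349
mR = 1/2·sL + -1·sR = -1844/28269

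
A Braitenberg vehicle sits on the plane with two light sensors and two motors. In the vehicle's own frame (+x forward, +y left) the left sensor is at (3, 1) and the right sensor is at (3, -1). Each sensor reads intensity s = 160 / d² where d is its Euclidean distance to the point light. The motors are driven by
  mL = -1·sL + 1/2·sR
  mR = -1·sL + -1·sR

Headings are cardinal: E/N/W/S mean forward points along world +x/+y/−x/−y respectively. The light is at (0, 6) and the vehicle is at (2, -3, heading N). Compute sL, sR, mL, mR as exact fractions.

left sensor world pos  = (1, 0); dL² = 37
right sensor world pos = (3, 0); dR² = 45
sL = 160/37 = 160/37
sR = 160/45 = 32/9
mL = -1·sL + 1/2·sR = -848/333
mR = -1·sL + -1·sR = -2624/333

160/37 32/9 -848/333 -2624/333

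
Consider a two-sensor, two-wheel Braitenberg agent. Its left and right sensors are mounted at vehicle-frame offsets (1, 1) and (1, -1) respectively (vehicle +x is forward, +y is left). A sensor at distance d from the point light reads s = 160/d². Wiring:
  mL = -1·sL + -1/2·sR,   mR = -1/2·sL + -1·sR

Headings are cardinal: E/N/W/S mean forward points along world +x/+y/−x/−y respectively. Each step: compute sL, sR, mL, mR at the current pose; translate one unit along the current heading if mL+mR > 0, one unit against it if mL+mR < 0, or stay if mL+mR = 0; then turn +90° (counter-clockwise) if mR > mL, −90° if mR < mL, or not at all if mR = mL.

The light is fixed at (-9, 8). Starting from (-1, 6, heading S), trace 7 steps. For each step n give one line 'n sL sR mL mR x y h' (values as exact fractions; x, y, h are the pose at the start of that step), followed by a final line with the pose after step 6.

0 16/9 80/29 -824/261 -952/261 -1 6 S
1 160/53 160/49 -12080/2597 -12400/2597 -1 7 W
2 5/2 8/5 -33/10 -57/20 0 7 N
3 160/73 32/13 -3248/949 -3376/949 0 6 W
4 80/41 80/61 -6520/2501 -5720/2501 1 6 N
5 160/97 32/17 -4272/1649 -4464/1649 1 5 W
6 20/13 40/37 -1000/481 -890/481 2 5 N
final 2 4 W

n=0: pose=(-1,6,S); sL=16/9, sR=80/29; mL=-824/261, mR=-952/261; mL+mR=-592/87 → advance -1; mR−mL=-128/261 → turn -1·90°
n=1: pose=(-1,7,W); sL=160/53, sR=160/49; mL=-12080/2597, mR=-12400/2597; mL+mR=-24480/2597 → advance -1; mR−mL=-320/2597 → turn -1·90°
n=2: pose=(0,7,N); sL=5/2, sR=8/5; mL=-33/10, mR=-57/20; mL+mR=-123/20 → advance -1; mR−mL=9/20 → turn +1·90°
n=3: pose=(0,6,W); sL=160/73, sR=32/13; mL=-3248/949, mR=-3376/949; mL+mR=-6624/949 → advance -1; mR−mL=-128/949 → turn -1·90°
n=4: pose=(1,6,N); sL=80/41, sR=80/61; mL=-6520/2501, mR=-5720/2501; mL+mR=-12240/2501 → advance -1; mR−mL=800/2501 → turn +1·90°
n=5: pose=(1,5,W); sL=160/97, sR=32/17; mL=-4272/1649, mR=-4464/1649; mL+mR=-8736/1649 → advance -1; mR−mL=-192/1649 → turn -1·90°
n=6: pose=(2,5,N); sL=20/13, sR=40/37; mL=-1000/481, mR=-890/481; mL+mR=-1890/481 → advance -1; mR−mL=110/481 → turn +1·90°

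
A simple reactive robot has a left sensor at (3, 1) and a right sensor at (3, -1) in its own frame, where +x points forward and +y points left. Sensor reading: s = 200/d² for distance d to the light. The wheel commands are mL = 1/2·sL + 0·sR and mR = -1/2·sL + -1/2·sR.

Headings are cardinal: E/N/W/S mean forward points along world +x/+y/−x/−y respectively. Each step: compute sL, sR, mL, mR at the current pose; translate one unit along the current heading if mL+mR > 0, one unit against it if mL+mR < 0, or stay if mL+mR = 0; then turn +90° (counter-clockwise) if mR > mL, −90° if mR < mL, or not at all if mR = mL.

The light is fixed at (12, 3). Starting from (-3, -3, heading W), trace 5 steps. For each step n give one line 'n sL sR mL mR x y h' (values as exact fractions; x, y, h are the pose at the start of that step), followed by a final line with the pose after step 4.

n=0: pose=(-3,-3,W); sL=200/373, sR=200/349; mL=100/373, mR=-72200/130177; mL+mR=-100/349 → advance -1; mR−mL=-107100/130177 → turn -1·90°
n=1: pose=(-2,-3,N); sL=100/117, sR=100/89; mL=50/117, mR=-10300/10413; mL+mR=-50/89 → advance -1; mR−mL=-14750/10413 → turn -1·90°
n=2: pose=(-2,-4,E); sL=200/157, sR=40/37; mL=100/157, mR=-6840/5809; mL+mR=-20/37 → advance -1; mR−mL=-10540/5809 → turn -1·90°
n=3: pose=(-3,-4,S); sL=25/37, sR=50/89; mL=25/74, mR=-4075/6586; mL+mR=-25/89 → advance -1; mR−mL=-3150/3293 → turn -1·90°
n=4: pose=(-3,-3,W); sL=200/373, sR=200/349; mL=100/373, mR=-72200/130177; mL+mR=-100/349 → advance -1; mR−mL=-107100/130177 → turn -1·90°

0 200/373 200/349 100/373 -72200/130177 -3 -3 W
1 100/117 100/89 50/117 -10300/10413 -2 -3 N
2 200/157 40/37 100/157 -6840/5809 -2 -4 E
3 25/37 50/89 25/74 -4075/6586 -3 -4 S
4 200/373 200/349 100/373 -72200/130177 -3 -3 W
final -2 -3 N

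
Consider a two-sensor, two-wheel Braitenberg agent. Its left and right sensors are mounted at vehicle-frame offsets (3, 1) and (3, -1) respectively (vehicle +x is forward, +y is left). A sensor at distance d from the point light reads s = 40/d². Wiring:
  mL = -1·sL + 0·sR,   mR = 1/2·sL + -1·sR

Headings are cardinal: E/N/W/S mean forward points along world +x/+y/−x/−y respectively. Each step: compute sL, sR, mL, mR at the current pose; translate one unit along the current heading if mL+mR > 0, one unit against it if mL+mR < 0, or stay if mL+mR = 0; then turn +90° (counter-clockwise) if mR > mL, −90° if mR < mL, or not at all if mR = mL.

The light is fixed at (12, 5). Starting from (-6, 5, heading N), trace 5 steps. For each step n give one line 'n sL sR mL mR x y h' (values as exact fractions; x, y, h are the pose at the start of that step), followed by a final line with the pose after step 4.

0 4/37 20/149 -4/37 -442/5513 -6 5 N
1 8/89 40/441 -8/89 -1796/39249 -6 4 W
2 5/34 2/17 -5/34 -3/68 -5 4 S
3 40/197 40/197 -40/197 -20/197 -5 5 E
4 4/37 20/149 -4/37 -442/5513 -6 5 N
final -6 4 W

n=0: pose=(-6,5,N); sL=4/37, sR=20/149; mL=-4/37, mR=-442/5513; mL+mR=-1038/5513 → advance -1; mR−mL=154/5513 → turn +1·90°
n=1: pose=(-6,4,W); sL=8/89, sR=40/441; mL=-8/89, mR=-1796/39249; mL+mR=-5324/39249 → advance -1; mR−mL=1732/39249 → turn +1·90°
n=2: pose=(-5,4,S); sL=5/34, sR=2/17; mL=-5/34, mR=-3/68; mL+mR=-13/68 → advance -1; mR−mL=7/68 → turn +1·90°
n=3: pose=(-5,5,E); sL=40/197, sR=40/197; mL=-40/197, mR=-20/197; mL+mR=-60/197 → advance -1; mR−mL=20/197 → turn +1·90°
n=4: pose=(-6,5,N); sL=4/37, sR=20/149; mL=-4/37, mR=-442/5513; mL+mR=-1038/5513 → advance -1; mR−mL=154/5513 → turn +1·90°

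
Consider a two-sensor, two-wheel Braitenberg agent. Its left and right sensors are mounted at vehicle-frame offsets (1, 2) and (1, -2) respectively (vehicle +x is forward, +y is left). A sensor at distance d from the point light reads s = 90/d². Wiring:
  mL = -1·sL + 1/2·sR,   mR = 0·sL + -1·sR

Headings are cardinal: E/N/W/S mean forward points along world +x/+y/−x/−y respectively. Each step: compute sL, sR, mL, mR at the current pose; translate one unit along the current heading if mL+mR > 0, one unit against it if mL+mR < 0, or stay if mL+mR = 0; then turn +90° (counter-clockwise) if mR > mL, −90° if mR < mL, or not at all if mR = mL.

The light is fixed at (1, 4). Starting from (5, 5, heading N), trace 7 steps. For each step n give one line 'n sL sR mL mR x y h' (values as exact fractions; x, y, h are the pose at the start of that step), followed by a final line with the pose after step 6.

0 45/4 9/4 -81/8 -9/4 5 5 N
1 90/13 90/13 -45/13 -90/13 5 4 W
2 9 9/5 -81/10 -9/5 6 4 N
3 18/5 90/17 -81/85 -90/17 6 3 W
4 45/8 45/32 -315/64 -45/32 7 3 N
5 90/41 18/5 -81/205 -18/5 7 2 W
6 45/13 45/41 -3105/1066 -45/41 8 2 N
final 8 1 W

n=0: pose=(5,5,N); sL=45/4, sR=9/4; mL=-81/8, mR=-9/4; mL+mR=-99/8 → advance -1; mR−mL=63/8 → turn +1·90°
n=1: pose=(5,4,W); sL=90/13, sR=90/13; mL=-45/13, mR=-90/13; mL+mR=-135/13 → advance -1; mR−mL=-45/13 → turn -1·90°
n=2: pose=(6,4,N); sL=9, sR=9/5; mL=-81/10, mR=-9/5; mL+mR=-99/10 → advance -1; mR−mL=63/10 → turn +1·90°
n=3: pose=(6,3,W); sL=18/5, sR=90/17; mL=-81/85, mR=-90/17; mL+mR=-531/85 → advance -1; mR−mL=-369/85 → turn -1·90°
n=4: pose=(7,3,N); sL=45/8, sR=45/32; mL=-315/64, mR=-45/32; mL+mR=-405/64 → advance -1; mR−mL=225/64 → turn +1·90°
n=5: pose=(7,2,W); sL=90/41, sR=18/5; mL=-81/205, mR=-18/5; mL+mR=-819/205 → advance -1; mR−mL=-657/205 → turn -1·90°
n=6: pose=(8,2,N); sL=45/13, sR=45/41; mL=-3105/1066, mR=-45/41; mL+mR=-4275/1066 → advance -1; mR−mL=1935/1066 → turn +1·90°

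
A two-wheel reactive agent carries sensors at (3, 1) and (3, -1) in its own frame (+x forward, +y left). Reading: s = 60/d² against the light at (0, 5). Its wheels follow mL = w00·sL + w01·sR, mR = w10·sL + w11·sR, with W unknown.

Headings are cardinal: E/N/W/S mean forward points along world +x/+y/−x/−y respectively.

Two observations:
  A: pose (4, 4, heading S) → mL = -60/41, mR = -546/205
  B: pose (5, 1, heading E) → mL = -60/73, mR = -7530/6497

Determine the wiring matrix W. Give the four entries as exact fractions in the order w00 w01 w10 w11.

-1 0 -1 -1/2

obs A: pose=(4,4,S) → sL=60/41, sR=12/5, mL=-60/41, mR=-546/205
obs B: pose=(5,1,E) → sL=60/73, sR=60/89, mL=-60/73, mR=-7530/6497
sensor matrix S = [[60/41, 12/5], [60/73, 60/89]]; det S = -262656/266377
solve [mL_A; mL_B] = S·[w00; w01] and [mR_A; mR_B] = S·[w10; w11]:
  w00 = -1, w01 = 0, w10 = -1, w11 = -1/2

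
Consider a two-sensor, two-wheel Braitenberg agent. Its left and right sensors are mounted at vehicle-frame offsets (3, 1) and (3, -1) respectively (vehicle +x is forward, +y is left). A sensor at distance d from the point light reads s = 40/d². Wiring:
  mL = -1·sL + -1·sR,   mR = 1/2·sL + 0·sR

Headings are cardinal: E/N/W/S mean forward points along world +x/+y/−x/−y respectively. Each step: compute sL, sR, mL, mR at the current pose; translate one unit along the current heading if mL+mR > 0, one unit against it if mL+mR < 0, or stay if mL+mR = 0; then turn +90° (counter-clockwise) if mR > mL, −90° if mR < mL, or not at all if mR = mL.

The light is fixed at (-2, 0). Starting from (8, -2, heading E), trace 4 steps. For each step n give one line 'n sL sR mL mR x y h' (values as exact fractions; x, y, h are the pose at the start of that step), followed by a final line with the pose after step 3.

n=0: pose=(8,-2,E); sL=4/17, sR=20/89; mL=-696/1513, mR=2/17; mL+mR=-518/1513 → advance -1; mR−mL=874/1513 → turn +1·90°
n=1: pose=(7,-2,N); sL=8/13, sR=40/101; mL=-1328/1313, mR=4/13; mL+mR=-924/1313 → advance -1; mR−mL=1732/1313 → turn +1·90°
n=2: pose=(7,-3,W); sL=10/13, sR=1; mL=-23/13, mR=5/13; mL+mR=-18/13 → advance -1; mR−mL=28/13 → turn +1·90°
n=3: pose=(8,-3,S); sL=40/157, sR=40/117; mL=-10960/18369, mR=20/157; mL+mR=-8620/18369 → advance -1; mR−mL=13300/18369 → turn +1·90°

0 4/17 20/89 -696/1513 2/17 8 -2 E
1 8/13 40/101 -1328/1313 4/13 7 -2 N
2 10/13 1 -23/13 5/13 7 -3 W
3 40/157 40/117 -10960/18369 20/157 8 -3 S
final 8 -2 E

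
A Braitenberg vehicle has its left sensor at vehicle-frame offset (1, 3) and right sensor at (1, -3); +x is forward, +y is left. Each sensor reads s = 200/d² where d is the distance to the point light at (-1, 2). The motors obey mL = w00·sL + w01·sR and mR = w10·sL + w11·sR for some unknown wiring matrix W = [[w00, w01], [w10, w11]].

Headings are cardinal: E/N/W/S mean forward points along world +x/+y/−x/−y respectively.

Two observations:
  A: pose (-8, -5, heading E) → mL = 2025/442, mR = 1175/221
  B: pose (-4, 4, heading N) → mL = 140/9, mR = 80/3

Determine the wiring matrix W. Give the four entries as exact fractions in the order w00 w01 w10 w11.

obs A: pose=(-8,-5,E) → sL=50/13, sR=25/17, mL=2025/442, mR=1175/221
obs B: pose=(-4,4,N) → sL=40/9, sR=200/9, mL=140/9, mR=80/3
sensor matrix S = [[50/13, 25/17], [40/9, 200/9]]; det S = 157000/1989
solve [mL_A; mL_B] = S·[w00; w01] and [mR_A; mR_B] = S·[w10; w11]:
  w00 = 1, w01 = 1/2, w10 = 1, w11 = 1

1 1/2 1 1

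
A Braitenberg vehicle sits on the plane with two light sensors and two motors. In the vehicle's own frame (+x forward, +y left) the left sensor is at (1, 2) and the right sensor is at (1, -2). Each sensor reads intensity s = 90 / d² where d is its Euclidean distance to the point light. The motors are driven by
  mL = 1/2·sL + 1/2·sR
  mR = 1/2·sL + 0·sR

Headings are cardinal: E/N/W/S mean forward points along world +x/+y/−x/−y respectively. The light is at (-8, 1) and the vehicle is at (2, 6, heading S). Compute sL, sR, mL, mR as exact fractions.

9/16 9/8 27/32 9/32

left sensor world pos  = (4, 5); dL² = 160
right sensor world pos = (0, 5); dR² = 80
sL = 90/160 = 9/16
sR = 90/80 = 9/8
mL = 1/2·sL + 1/2·sR = 27/32
mR = 1/2·sL + 0·sR = 9/32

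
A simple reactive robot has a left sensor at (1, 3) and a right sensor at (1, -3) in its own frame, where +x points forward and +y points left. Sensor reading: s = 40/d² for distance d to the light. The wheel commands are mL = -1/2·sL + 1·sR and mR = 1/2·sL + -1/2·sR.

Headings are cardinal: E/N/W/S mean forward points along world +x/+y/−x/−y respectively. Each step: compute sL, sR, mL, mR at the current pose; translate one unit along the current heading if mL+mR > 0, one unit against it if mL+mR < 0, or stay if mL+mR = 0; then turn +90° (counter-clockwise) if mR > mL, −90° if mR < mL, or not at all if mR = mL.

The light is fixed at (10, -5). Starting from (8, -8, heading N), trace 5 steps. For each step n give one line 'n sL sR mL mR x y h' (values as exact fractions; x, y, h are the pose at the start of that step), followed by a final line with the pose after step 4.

n=0: pose=(8,-8,N); sL=40/29, sR=8; mL=212/29, mR=-96/29; mL+mR=4 → advance +1; mR−mL=-308/29 → turn -1·90°
n=1: pose=(8,-7,E); sL=20, sR=20/13; mL=-110/13, mR=120/13; mL+mR=10/13 → advance +1; mR−mL=230/13 → turn +1·90°
n=2: pose=(9,-7,N); sL=40/17, sR=8; mL=116/17, mR=-48/17; mL+mR=4 → advance +1; mR−mL=-164/17 → turn -1·90°
n=3: pose=(9,-6,E); sL=10, sR=5/2; mL=-5/2, mR=15/4; mL+mR=5/4 → advance +1; mR−mL=25/4 → turn +1·90°
n=4: pose=(10,-6,N); sL=40/9, sR=40/9; mL=20/9, mR=0; mL+mR=20/9 → advance +1; mR−mL=-20/9 → turn -1·90°

0 40/29 8 212/29 -96/29 8 -8 N
1 20 20/13 -110/13 120/13 8 -7 E
2 40/17 8 116/17 -48/17 9 -7 N
3 10 5/2 -5/2 15/4 9 -6 E
4 40/9 40/9 20/9 0 10 -6 N
final 10 -5 E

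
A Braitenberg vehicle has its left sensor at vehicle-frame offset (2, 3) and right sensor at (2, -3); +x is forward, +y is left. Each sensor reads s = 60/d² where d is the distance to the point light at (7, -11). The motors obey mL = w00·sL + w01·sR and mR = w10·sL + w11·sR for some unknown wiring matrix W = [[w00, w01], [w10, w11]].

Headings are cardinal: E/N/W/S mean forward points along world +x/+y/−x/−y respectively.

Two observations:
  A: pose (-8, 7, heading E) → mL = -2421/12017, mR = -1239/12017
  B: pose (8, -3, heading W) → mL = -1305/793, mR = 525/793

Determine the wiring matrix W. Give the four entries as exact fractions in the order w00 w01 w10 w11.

obs A: pose=(-8,7,E) → sL=6/61, sR=30/197, mL=-2421/12017, mR=-1239/12017
obs B: pose=(8,-3,W) → sL=30/13, sR=30/61, mL=-1305/793, mR=525/793
sensor matrix S = [[6/61, 30/197], [30/13, 30/61]]; det S = -2887920/9529481
solve [mL_A; mL_B] = S·[w00; w01] and [mR_A; mR_B] = S·[w10; w11]:
  w00 = -1/2, w01 = -1, w10 = 1/2, w11 = -1

-1/2 -1 1/2 -1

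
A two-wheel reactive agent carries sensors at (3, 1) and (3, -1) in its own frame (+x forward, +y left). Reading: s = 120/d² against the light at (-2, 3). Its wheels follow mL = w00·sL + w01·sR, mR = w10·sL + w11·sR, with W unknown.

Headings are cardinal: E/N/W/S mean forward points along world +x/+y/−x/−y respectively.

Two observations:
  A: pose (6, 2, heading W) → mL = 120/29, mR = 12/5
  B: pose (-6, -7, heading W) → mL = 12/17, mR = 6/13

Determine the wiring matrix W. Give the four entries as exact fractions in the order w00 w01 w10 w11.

obs A: pose=(6,2,W) → sL=120/29, sR=24/5, mL=120/29, mR=12/5
obs B: pose=(-6,-7,W) → sL=12/17, sR=12/13, mL=12/17, mR=6/13
sensor matrix S = [[120/29, 24/5], [12/17, 12/13]]; det S = 13824/32045
solve [mL_A; mL_B] = S·[w00; w01] and [mR_A; mR_B] = S·[w10; w11]:
  w00 = 1, w01 = 0, w10 = 0, w11 = 1/2

1 0 0 1/2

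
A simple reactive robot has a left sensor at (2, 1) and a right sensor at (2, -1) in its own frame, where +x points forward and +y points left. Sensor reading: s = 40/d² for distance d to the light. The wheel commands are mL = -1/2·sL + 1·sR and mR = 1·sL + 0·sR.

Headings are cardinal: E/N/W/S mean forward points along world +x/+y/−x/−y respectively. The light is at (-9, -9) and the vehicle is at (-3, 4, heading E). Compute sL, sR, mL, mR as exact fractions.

2/13 5/26 3/26 2/13

left sensor world pos  = (-1, 5); dL² = 260
right sensor world pos = (-1, 3); dR² = 208
sL = 40/260 = 2/13
sR = 40/208 = 5/26
mL = -1/2·sL + 1·sR = 3/26
mR = 1·sL + 0·sR = 2/13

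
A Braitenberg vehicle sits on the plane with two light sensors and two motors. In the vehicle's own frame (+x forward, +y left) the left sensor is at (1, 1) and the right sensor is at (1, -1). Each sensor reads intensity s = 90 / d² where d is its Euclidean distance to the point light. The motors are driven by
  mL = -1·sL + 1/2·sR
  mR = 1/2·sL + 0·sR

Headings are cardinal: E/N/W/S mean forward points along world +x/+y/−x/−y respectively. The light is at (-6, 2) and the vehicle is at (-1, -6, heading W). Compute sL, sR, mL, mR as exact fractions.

left sensor world pos  = (-2, -7); dL² = 97
right sensor world pos = (-2, -5); dR² = 65
sL = 90/97 = 90/97
sR = 90/65 = 18/13
mL = -1·sL + 1/2·sR = -297/1261
mR = 1/2·sL + 0·sR = 45/97

90/97 18/13 -297/1261 45/97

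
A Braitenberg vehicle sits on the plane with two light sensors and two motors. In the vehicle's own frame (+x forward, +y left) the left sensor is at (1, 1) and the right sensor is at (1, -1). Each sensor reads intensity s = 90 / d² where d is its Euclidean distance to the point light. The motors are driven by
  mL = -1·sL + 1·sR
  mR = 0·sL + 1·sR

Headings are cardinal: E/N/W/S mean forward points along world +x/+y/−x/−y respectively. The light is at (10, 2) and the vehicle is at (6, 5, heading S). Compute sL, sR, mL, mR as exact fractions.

left sensor world pos  = (7, 4); dL² = 13
right sensor world pos = (5, 4); dR² = 29
sL = 90/13 = 90/13
sR = 90/29 = 90/29
mL = -1·sL + 1·sR = -1440/377
mR = 0·sL + 1·sR = 90/29

90/13 90/29 -1440/377 90/29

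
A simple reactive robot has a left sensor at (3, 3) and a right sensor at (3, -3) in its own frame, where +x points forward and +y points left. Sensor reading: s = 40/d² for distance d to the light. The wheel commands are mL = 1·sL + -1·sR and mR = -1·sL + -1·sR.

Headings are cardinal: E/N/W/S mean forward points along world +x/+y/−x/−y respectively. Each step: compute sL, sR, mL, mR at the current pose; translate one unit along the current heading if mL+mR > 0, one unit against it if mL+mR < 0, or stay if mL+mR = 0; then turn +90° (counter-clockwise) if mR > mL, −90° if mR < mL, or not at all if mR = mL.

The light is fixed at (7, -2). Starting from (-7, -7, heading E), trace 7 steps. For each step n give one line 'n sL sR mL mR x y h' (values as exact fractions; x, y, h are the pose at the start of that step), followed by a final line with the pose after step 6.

0 8/25 8/37 96/925 -496/925 -7 -7 E
1 5/26 10/97 225/2522 -745/2522 -8 -7 S
2 40/373 8/65 -384/24245 -5584/24245 -8 -6 W
3 4/29 20/61 -336/1769 -824/1769 -7 -6 N
4 8/25 8/37 96/925 -496/925 -7 -7 E
5 5/26 10/97 225/2522 -745/2522 -8 -7 S
6 40/373 8/65 -384/24245 -5584/24245 -8 -6 W
final -7 -6 N

n=0: pose=(-7,-7,E); sL=8/25, sR=8/37; mL=96/925, mR=-496/925; mL+mR=-16/37 → advance -1; mR−mL=-16/25 → turn -1·90°
n=1: pose=(-8,-7,S); sL=5/26, sR=10/97; mL=225/2522, mR=-745/2522; mL+mR=-20/97 → advance -1; mR−mL=-5/13 → turn -1·90°
n=2: pose=(-8,-6,W); sL=40/373, sR=8/65; mL=-384/24245, mR=-5584/24245; mL+mR=-16/65 → advance -1; mR−mL=-80/373 → turn -1·90°
n=3: pose=(-7,-6,N); sL=4/29, sR=20/61; mL=-336/1769, mR=-824/1769; mL+mR=-40/61 → advance -1; mR−mL=-8/29 → turn -1·90°
n=4: pose=(-7,-7,E); sL=8/25, sR=8/37; mL=96/925, mR=-496/925; mL+mR=-16/37 → advance -1; mR−mL=-16/25 → turn -1·90°
n=5: pose=(-8,-7,S); sL=5/26, sR=10/97; mL=225/2522, mR=-745/2522; mL+mR=-20/97 → advance -1; mR−mL=-5/13 → turn -1·90°
n=6: pose=(-8,-6,W); sL=40/373, sR=8/65; mL=-384/24245, mR=-5584/24245; mL+mR=-16/65 → advance -1; mR−mL=-80/373 → turn -1·90°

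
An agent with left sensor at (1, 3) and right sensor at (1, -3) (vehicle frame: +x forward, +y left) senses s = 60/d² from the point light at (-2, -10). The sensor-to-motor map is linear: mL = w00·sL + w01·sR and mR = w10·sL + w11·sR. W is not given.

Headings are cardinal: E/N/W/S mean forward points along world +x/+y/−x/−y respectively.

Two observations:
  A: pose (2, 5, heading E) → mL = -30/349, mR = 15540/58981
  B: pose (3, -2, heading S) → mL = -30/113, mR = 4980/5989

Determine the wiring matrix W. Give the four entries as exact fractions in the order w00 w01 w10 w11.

obs A: pose=(2,5,E) → sL=60/349, sR=60/169, mL=-30/349, mR=15540/58981
obs B: pose=(3,-2,S) → sL=60/113, sR=60/53, mL=-30/113, mR=4980/5989
sensor matrix S = [[60/349, 60/169], [60/113, 60/53]]; det S = 2160000/353237209
solve [mL_A; mL_B] = S·[w00; w01] and [mR_A; mR_B] = S·[w10; w11]:
  w00 = -1/2, w01 = 0, w10 = 1/2, w11 = 1/2

-1/2 0 1/2 1/2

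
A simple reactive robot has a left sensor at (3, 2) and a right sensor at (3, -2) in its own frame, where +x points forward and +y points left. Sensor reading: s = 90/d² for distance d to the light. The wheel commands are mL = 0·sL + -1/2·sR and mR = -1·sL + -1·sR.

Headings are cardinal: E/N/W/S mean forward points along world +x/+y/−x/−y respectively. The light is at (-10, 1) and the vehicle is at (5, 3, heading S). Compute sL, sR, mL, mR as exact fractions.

9/29 9/17 -9/34 -414/493

left sensor world pos  = (7, 0); dL² = 290
right sensor world pos = (3, 0); dR² = 170
sL = 90/290 = 9/29
sR = 90/170 = 9/17
mL = 0·sL + -1/2·sR = -9/34
mR = -1·sL + -1·sR = -414/493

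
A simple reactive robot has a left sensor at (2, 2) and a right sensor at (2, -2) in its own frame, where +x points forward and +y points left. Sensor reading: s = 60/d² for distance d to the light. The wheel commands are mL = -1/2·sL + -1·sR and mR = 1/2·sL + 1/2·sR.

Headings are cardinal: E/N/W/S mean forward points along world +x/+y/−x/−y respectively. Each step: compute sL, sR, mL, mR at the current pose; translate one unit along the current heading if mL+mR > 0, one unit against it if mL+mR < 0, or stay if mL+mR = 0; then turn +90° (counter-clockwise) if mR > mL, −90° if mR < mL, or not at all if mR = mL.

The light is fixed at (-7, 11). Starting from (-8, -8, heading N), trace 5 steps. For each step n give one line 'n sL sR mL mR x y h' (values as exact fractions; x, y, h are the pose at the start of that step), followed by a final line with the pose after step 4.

n=0: pose=(-8,-8,N); sL=30/149, sR=6/29; mL=-1329/4321, mR=882/4321; mL+mR=-3/29 → advance -1; mR−mL=2211/4321 → turn +1·90°
n=1: pose=(-8,-9,W); sL=60/493, sR=20/111; mL=-13190/54723, mR=8260/54723; mL+mR=-10/111 → advance -1; mR−mL=7150/18241 → turn +1·90°
n=2: pose=(-7,-9,S); sL=15/122, sR=15/122; mL=-45/244, mR=15/122; mL+mR=-15/244 → advance -1; mR−mL=75/244 → turn +1·90°
n=3: pose=(-7,-8,E); sL=60/293, sR=12/89; mL=-6186/26077, mR=4428/26077; mL+mR=-6/89 → advance -1; mR−mL=10614/26077 → turn +1·90°
n=4: pose=(-8,-8,N); sL=30/149, sR=6/29; mL=-1329/4321, mR=882/4321; mL+mR=-3/29 → advance -1; mR−mL=2211/4321 → turn +1·90°

0 30/149 6/29 -1329/4321 882/4321 -8 -8 N
1 60/493 20/111 -13190/54723 8260/54723 -8 -9 W
2 15/122 15/122 -45/244 15/122 -7 -9 S
3 60/293 12/89 -6186/26077 4428/26077 -7 -8 E
4 30/149 6/29 -1329/4321 882/4321 -8 -8 N
final -8 -9 W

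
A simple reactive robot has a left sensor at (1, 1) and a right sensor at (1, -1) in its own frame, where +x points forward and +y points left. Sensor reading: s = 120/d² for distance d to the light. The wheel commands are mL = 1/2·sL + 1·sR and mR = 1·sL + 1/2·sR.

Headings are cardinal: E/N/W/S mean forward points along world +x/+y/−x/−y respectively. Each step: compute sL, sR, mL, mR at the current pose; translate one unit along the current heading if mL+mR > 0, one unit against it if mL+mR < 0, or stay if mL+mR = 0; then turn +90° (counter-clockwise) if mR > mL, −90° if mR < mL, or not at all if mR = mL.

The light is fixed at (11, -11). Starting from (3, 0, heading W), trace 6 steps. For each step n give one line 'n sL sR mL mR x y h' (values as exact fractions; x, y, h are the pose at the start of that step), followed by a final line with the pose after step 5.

0 120/181 8/15 2348/2715 2524/2715 3 0 W
1 30/41 3/5 198/205 423/410 2 0 S
2 24/37 24/29 1236/1073 1140/1073 2 -1 E
3 12/13 20/27 422/351 454/351 3 -1 S
4 120/149 120/113 24660/16837 22500/16837 3 -2 E
5 6/5 15/16 123/80 267/160 4 -2 S
final 4 -3 E

n=0: pose=(3,0,W); sL=120/181, sR=8/15; mL=2348/2715, mR=2524/2715; mL+mR=1624/905 → advance +1; mR−mL=176/2715 → turn +1·90°
n=1: pose=(2,0,S); sL=30/41, sR=3/5; mL=198/205, mR=423/410; mL+mR=819/410 → advance +1; mR−mL=27/410 → turn +1·90°
n=2: pose=(2,-1,E); sL=24/37, sR=24/29; mL=1236/1073, mR=1140/1073; mL+mR=2376/1073 → advance +1; mR−mL=-96/1073 → turn -1·90°
n=3: pose=(3,-1,S); sL=12/13, sR=20/27; mL=422/351, mR=454/351; mL+mR=292/117 → advance +1; mR−mL=32/351 → turn +1·90°
n=4: pose=(3,-2,E); sL=120/149, sR=120/113; mL=24660/16837, mR=22500/16837; mL+mR=47160/16837 → advance +1; mR−mL=-2160/16837 → turn -1·90°
n=5: pose=(4,-2,S); sL=6/5, sR=15/16; mL=123/80, mR=267/160; mL+mR=513/160 → advance +1; mR−mL=21/160 → turn +1·90°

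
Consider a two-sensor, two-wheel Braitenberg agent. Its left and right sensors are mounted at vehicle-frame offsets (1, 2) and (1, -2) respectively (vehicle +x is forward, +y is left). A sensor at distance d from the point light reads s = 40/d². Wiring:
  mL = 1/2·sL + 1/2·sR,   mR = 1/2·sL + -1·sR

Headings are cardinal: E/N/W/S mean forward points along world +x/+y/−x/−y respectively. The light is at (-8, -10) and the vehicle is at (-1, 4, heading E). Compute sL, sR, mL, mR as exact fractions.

1/8 5/26 33/208 -27/208

left sensor world pos  = (0, 6); dL² = 320
right sensor world pos = (0, 2); dR² = 208
sL = 40/320 = 1/8
sR = 40/208 = 5/26
mL = 1/2·sL + 1/2·sR = 33/208
mR = 1/2·sL + -1·sR = -27/208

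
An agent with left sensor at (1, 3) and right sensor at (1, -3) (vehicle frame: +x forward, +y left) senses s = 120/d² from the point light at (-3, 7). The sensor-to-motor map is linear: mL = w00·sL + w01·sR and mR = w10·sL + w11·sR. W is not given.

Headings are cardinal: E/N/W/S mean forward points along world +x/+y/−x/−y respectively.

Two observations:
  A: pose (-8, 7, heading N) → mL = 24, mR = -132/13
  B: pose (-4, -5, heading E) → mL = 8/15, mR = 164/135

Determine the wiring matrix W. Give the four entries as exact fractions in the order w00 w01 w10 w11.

obs A: pose=(-8,7,N) → sL=24/13, sR=24, mL=24, mR=-132/13
obs B: pose=(-4,-5,E) → sL=40/27, sR=8/15, mL=8/15, mR=164/135
sensor matrix S = [[24/13, 24], [40/27, 8/15]]; det S = -20224/585
solve [mL_A; mL_B] = S·[w00; w01] and [mR_A; mR_B] = S·[w10; w11]:
  w00 = 0, w01 = 1, w10 = 1, w11 = -1/2

0 1 1 -1/2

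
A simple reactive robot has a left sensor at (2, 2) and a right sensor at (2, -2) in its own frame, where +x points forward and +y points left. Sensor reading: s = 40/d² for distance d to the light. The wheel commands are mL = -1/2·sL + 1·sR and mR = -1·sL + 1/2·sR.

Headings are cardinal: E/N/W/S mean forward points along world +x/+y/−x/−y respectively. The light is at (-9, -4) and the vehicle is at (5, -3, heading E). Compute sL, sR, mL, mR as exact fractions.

left sensor world pos  = (7, -1); dL² = 265
right sensor world pos = (7, -5); dR² = 257
sL = 40/265 = 8/53
sR = 40/257 = 40/257
mL = -1/2·sL + 1·sR = 1092/13621
mR = -1·sL + 1/2·sR = -996/13621

8/53 40/257 1092/13621 -996/13621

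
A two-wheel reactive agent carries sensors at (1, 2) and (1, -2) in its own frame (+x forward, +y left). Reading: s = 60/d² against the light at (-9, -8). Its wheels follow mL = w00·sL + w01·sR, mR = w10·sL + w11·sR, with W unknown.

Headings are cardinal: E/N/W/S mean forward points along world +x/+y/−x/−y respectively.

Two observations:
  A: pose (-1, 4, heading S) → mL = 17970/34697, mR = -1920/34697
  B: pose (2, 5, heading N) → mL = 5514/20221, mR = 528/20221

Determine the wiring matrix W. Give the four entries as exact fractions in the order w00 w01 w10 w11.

1/2 1 1/2 -1/2

obs A: pose=(-1,4,S) → sL=60/221, sR=60/157, mL=17970/34697, mR=-1920/34697
obs B: pose=(2,5,N) → sL=60/277, sR=12/73, mL=5514/20221, mR=528/20221
sensor matrix S = [[60/221, 60/157], [60/277, 12/73]]; det S = -26766720/701608037
solve [mL_A; mL_B] = S·[w00; w01] and [mR_A; mR_B] = S·[w10; w11]:
  w00 = 1/2, w01 = 1, w10 = 1/2, w11 = -1/2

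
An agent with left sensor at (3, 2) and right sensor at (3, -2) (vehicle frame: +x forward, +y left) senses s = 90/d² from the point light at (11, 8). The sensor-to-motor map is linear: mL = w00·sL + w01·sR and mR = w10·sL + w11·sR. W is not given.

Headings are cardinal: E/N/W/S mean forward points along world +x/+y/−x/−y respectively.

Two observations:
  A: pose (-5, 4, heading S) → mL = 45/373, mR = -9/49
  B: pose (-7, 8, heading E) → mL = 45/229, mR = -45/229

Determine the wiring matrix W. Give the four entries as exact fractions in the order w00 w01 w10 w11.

obs A: pose=(-5,4,S) → sL=18/49, sR=90/373, mL=45/373, mR=-9/49
obs B: pose=(-7,8,E) → sL=90/229, sR=90/229, mL=45/229, mR=-45/229
sensor matrix S = [[18/49, 90/373], [90/229, 90/229]]; det S = 207360/4185433
solve [mL_A; mL_B] = S·[w00; w01] and [mR_A; mR_B] = S·[w10; w11]:
  w00 = 0, w01 = 1/2, w10 = -1/2, w11 = 0

0 1/2 -1/2 0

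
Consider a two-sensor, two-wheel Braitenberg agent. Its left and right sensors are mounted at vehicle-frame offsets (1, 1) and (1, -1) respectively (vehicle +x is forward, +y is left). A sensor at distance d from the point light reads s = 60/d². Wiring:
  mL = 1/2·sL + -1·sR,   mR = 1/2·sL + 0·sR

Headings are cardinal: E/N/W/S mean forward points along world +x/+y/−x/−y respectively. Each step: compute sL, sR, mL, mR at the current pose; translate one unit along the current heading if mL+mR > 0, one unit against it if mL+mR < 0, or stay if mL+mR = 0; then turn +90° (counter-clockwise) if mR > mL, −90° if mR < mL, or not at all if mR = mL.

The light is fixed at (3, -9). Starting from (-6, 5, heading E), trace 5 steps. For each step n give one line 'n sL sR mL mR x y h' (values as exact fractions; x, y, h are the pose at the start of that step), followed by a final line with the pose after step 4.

0 60/289 60/233 -10350/67337 30/289 -6 5 E
1 30/173 10/51 -965/8823 15/173 -7 5 N
2 12/53 60/317 -1278/16801 6/53 -7 4 W
3 15/61 5/24 -125/1464 15/122 -8 4 S
4 60/269 60/221 -9510/59449 30/269 -8 3 E
final -9 3 N

n=0: pose=(-6,5,E); sL=60/289, sR=60/233; mL=-10350/67337, mR=30/289; mL+mR=-3360/67337 → advance -1; mR−mL=60/233 → turn +1·90°
n=1: pose=(-7,5,N); sL=30/173, sR=10/51; mL=-965/8823, mR=15/173; mL+mR=-200/8823 → advance -1; mR−mL=10/51 → turn +1·90°
n=2: pose=(-7,4,W); sL=12/53, sR=60/317; mL=-1278/16801, mR=6/53; mL+mR=624/16801 → advance +1; mR−mL=60/317 → turn +1·90°
n=3: pose=(-8,4,S); sL=15/61, sR=5/24; mL=-125/1464, mR=15/122; mL+mR=55/1464 → advance +1; mR−mL=5/24 → turn +1·90°
n=4: pose=(-8,3,E); sL=60/269, sR=60/221; mL=-9510/59449, mR=30/269; mL+mR=-2880/59449 → advance -1; mR−mL=60/221 → turn +1·90°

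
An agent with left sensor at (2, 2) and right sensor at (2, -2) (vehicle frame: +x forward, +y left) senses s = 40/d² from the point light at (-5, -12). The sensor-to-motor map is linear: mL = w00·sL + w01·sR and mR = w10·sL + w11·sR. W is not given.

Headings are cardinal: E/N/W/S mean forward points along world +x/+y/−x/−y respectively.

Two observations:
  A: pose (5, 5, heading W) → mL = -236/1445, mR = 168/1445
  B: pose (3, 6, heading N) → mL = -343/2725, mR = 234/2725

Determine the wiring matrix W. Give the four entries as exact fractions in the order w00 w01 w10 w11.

obs A: pose=(5,5,W) → sL=40/289, sR=8/85, mL=-236/1445, mR=168/1445
obs B: pose=(3,6,N) → sL=10/109, sR=2/25, mL=-343/2725, mR=234/2725
sensor matrix S = [[40/289, 8/85], [10/109, 2/25]]; det S = 384/157505
solve [mL_A; mL_B] = S·[w00; w01] and [mR_A; mR_B] = S·[w10; w11]:
  w00 = -1/2, w01 = -1, w10 = 1/2, w11 = 1/2

-1/2 -1 1/2 1/2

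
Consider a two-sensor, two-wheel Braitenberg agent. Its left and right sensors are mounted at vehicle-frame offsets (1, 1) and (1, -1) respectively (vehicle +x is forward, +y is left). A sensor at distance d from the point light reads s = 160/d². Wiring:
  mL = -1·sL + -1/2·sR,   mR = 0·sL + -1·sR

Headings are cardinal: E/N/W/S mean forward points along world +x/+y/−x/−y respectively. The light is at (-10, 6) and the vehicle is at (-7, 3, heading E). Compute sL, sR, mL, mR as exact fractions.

left sensor world pos  = (-6, 4); dL² = 20
right sensor world pos = (-6, 2); dR² = 32
sL = 160/20 = 8
sR = 160/32 = 5
mL = -1·sL + -1/2·sR = -21/2
mR = 0·sL + -1·sR = -5

8 5 -21/2 -5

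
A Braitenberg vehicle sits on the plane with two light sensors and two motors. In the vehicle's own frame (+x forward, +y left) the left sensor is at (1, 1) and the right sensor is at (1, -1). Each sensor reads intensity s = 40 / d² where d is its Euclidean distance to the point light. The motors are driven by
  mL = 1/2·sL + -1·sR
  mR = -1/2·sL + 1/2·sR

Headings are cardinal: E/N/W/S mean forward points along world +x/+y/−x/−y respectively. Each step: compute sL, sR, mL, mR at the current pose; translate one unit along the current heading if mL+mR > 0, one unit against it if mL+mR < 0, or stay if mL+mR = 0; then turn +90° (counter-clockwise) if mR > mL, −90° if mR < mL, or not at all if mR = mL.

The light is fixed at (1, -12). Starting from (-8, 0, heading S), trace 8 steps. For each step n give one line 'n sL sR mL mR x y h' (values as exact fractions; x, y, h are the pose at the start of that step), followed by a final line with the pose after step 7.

0 8/37 40/221 -596/8177 -144/8177 -8 0 S
1 2/13 5/26 -3/26 1/52 -8 1 E
2 40/317 40/277 -7140/87809 800/87809 -9 1 N
3 20/121 4/29 -194/3509 -48/3509 -9 0 W
4 8/37 40/221 -596/8177 -144/8177 -8 0 S
5 2/13 5/26 -3/26 1/52 -8 1 E
6 40/317 40/277 -7140/87809 800/87809 -9 1 N
7 20/121 4/29 -194/3509 -48/3509 -9 0 W
final -8 0 S

n=0: pose=(-8,0,S); sL=8/37, sR=40/221; mL=-596/8177, mR=-144/8177; mL+mR=-20/221 → advance -1; mR−mL=452/8177 → turn +1·90°
n=1: pose=(-8,1,E); sL=2/13, sR=5/26; mL=-3/26, mR=1/52; mL+mR=-5/52 → advance -1; mR−mL=7/52 → turn +1·90°
n=2: pose=(-9,1,N); sL=40/317, sR=40/277; mL=-7140/87809, mR=800/87809; mL+mR=-20/277 → advance -1; mR−mL=7940/87809 → turn +1·90°
n=3: pose=(-9,0,W); sL=20/121, sR=4/29; mL=-194/3509, mR=-48/3509; mL+mR=-2/29 → advance -1; mR−mL=146/3509 → turn +1·90°
n=4: pose=(-8,0,S); sL=8/37, sR=40/221; mL=-596/8177, mR=-144/8177; mL+mR=-20/221 → advance -1; mR−mL=452/8177 → turn +1·90°
n=5: pose=(-8,1,E); sL=2/13, sR=5/26; mL=-3/26, mR=1/52; mL+mR=-5/52 → advance -1; mR−mL=7/52 → turn +1·90°
n=6: pose=(-9,1,N); sL=40/317, sR=40/277; mL=-7140/87809, mR=800/87809; mL+mR=-20/277 → advance -1; mR−mL=7940/87809 → turn +1·90°
n=7: pose=(-9,0,W); sL=20/121, sR=4/29; mL=-194/3509, mR=-48/3509; mL+mR=-2/29 → advance -1; mR−mL=146/3509 → turn +1·90°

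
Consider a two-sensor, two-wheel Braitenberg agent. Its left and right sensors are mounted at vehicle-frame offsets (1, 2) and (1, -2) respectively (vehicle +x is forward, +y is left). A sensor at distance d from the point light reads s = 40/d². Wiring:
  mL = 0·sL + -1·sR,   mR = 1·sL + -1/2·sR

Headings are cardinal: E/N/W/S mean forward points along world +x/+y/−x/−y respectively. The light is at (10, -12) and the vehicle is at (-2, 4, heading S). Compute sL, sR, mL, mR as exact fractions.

8/65 40/421 -40/421 2068/27365

left sensor world pos  = (0, 3); dL² = 325
right sensor world pos = (-4, 3); dR² = 421
sL = 40/325 = 8/65
sR = 40/421 = 40/421
mL = 0·sL + -1·sR = -40/421
mR = 1·sL + -1/2·sR = 2068/27365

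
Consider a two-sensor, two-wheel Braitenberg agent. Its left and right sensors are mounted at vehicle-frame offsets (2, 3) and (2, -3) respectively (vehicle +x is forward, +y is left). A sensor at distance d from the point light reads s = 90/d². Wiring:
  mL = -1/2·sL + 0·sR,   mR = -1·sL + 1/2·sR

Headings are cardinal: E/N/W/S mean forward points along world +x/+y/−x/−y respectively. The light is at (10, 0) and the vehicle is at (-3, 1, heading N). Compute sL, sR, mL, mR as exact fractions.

left sensor world pos  = (-6, 3); dL² = 265
right sensor world pos = (0, 3); dR² = 109
sL = 90/265 = 18/53
sR = 90/109 = 90/109
mL = -1/2·sL + 0·sR = -9/53
mR = -1·sL + 1/2·sR = 423/5777

18/53 90/109 -9/53 423/5777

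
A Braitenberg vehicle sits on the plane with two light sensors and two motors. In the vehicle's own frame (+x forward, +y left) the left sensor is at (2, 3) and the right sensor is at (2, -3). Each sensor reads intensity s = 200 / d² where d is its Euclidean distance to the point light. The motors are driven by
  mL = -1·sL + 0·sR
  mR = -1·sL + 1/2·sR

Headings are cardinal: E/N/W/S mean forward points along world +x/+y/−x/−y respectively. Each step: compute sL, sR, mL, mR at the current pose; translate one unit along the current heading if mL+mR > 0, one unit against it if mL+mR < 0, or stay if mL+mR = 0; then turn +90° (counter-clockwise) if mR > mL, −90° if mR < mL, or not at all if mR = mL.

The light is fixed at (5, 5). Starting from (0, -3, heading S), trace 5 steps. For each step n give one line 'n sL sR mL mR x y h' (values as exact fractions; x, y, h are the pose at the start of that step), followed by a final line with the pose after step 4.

n=0: pose=(0,-3,S); sL=25/13, sR=50/41; mL=-25/13, mR=-700/533; mL+mR=-1725/533 → advance -1; mR−mL=25/41 → turn +1·90°
n=1: pose=(0,-2,E); sL=8, sR=200/109; mL=-8, mR=-772/109; mL+mR=-1644/109 → advance -1; mR−mL=100/109 → turn +1·90°
n=2: pose=(-1,-2,N); sL=100/53, sR=100/17; mL=-100/53, mR=950/901; mL+mR=-750/901 → advance -1; mR−mL=50/17 → turn +1·90°
n=3: pose=(-1,-3,W); sL=40/37, sR=200/89; mL=-40/37, mR=140/3293; mL+mR=-3420/3293 → advance -1; mR−mL=100/89 → turn +1·90°
n=4: pose=(0,-3,S); sL=25/13, sR=50/41; mL=-25/13, mR=-700/533; mL+mR=-1725/533 → advance -1; mR−mL=25/41 → turn +1·90°

0 25/13 50/41 -25/13 -700/533 0 -3 S
1 8 200/109 -8 -772/109 0 -2 E
2 100/53 100/17 -100/53 950/901 -1 -2 N
3 40/37 200/89 -40/37 140/3293 -1 -3 W
4 25/13 50/41 -25/13 -700/533 0 -3 S
final 0 -2 E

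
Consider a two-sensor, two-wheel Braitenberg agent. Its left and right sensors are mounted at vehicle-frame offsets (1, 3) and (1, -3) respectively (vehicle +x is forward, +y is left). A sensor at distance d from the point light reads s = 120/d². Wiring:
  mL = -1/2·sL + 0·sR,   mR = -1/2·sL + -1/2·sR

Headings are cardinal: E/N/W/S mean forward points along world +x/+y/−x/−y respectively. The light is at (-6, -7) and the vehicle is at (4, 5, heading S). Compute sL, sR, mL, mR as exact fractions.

12/29 12/17 -6/29 -276/493

left sensor world pos  = (7, 4); dL² = 290
right sensor world pos = (1, 4); dR² = 170
sL = 120/290 = 12/29
sR = 120/170 = 12/17
mL = -1/2·sL + 0·sR = -6/29
mR = -1/2·sL + -1/2·sR = -276/493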